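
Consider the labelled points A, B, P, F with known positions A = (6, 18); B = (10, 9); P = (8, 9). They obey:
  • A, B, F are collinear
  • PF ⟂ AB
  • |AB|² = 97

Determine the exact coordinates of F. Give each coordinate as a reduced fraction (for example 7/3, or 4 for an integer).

F = (938/97, 945/97)

1. F_x = 938/97  [[A, B, F are collinear ⇒ 9x+4y-126=0] ∩ [PF ⟂ AB ⇒ 4x-9y+49=0]]
2. F_y = 945/97  [[A, B, F are collinear ⇒ 9x+4y-126=0] ∩ [PF ⟂ AB ⇒ 4x-9y+49=0]]
   so F = (938/97, 945/97)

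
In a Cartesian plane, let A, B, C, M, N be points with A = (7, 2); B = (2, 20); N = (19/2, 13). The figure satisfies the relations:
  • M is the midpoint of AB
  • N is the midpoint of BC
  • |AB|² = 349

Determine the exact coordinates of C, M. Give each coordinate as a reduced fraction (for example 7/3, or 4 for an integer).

C = (17, 6)
M = (9/2, 11)

1. M_x = 9/2  [2·M = A+B = (7, 2)+(2, 20)]
2. M_y = 11  [2·M = A+B = (7, 2)+(2, 20)]
   so M = (9/2, 11)
3. C_x = 17  [C = 2·N−B = 2·(19/2, 13)−(2, 20)]
4. C_y = 6  [C = 2·N−B = 2·(19/2, 13)−(2, 20)]
   so C = (17, 6)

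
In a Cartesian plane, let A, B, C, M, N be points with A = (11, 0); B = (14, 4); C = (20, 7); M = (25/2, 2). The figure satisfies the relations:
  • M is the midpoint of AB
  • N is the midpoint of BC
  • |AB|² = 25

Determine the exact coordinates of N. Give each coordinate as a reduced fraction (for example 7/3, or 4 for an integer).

N = (17, 11/2)

1. N_x = 17  [2·N = B+C = (14, 4)+(20, 7)]
2. N_y = 11/2  [2·N = B+C = (14, 4)+(20, 7)]
   so N = (17, 11/2)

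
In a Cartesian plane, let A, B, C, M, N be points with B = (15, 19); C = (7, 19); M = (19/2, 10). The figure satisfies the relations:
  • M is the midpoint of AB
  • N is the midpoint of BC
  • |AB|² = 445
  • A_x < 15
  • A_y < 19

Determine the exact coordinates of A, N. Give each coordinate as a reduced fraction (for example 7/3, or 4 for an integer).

1. A_x = 4  [A = 2·M−B = 2·(19/2, 10)−(15, 19)]
2. A_y = 1  [A = 2·M−B = 2·(19/2, 10)−(15, 19)]
   so A = (4, 1)
3. N_x = 11  [2·N = B+C = (15, 19)+(7, 19)]
4. N_y = 19  [2·N = B+C = (15, 19)+(7, 19)]
   so N = (11, 19)

A = (4, 1)
N = (11, 19)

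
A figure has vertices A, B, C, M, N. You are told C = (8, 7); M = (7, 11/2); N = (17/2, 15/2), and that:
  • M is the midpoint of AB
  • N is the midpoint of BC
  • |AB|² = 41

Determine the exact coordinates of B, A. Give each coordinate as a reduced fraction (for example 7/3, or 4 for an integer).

1. B_x = 9  [B = 2·N−C = 2·(17/2, 15/2)−(8, 7)]
2. B_y = 8  [B = 2·N−C = 2·(17/2, 15/2)−(8, 7)]
   so B = (9, 8)
3. A_x = 5  [A = 2·M−B = 2·(7, 11/2)−(9, 8)]
4. A_y = 3  [A = 2·M−B = 2·(7, 11/2)−(9, 8)]
   so A = (5, 3)

B = (9, 8)
A = (5, 3)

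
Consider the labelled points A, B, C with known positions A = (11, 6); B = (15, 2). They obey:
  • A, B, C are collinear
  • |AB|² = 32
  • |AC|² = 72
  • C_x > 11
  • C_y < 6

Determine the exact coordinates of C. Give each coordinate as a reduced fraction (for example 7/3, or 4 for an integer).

C = (17, 0)

1. C_x = 17  [[A, B, C are collinear ⇒ 4x+4y-68=0] ∩ [|C−(11, 6)|²=72]]
2. C_y = 0  [[A, B, C are collinear ⇒ 4x+4y-68=0] ∩ [|C−(11, 6)|²=72]]
   so C = (17, 0)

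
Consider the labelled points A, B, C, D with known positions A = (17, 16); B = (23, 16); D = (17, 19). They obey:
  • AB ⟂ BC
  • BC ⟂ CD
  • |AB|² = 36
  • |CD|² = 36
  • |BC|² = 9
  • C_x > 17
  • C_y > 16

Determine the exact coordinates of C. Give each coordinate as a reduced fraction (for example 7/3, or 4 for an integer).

C = (23, 19)

1. C_x = 23  [[AB ⟂ BC ⇒ 6x-138=0] ∩ [|C−(17, 19)|²=36]]
2. C_y = 19  [[AB ⟂ BC ⇒ 6x-138=0] ∩ [|C−(17, 19)|²=36]]
   so C = (23, 19)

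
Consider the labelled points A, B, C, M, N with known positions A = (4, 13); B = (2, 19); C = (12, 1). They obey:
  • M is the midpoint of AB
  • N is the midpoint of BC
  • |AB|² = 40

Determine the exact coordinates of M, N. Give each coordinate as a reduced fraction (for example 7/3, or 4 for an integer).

M = (3, 16)
N = (7, 10)

1. M_x = 3  [2·M = A+B = (4, 13)+(2, 19)]
2. M_y = 16  [2·M = A+B = (4, 13)+(2, 19)]
   so M = (3, 16)
3. N_x = 7  [2·N = B+C = (2, 19)+(12, 1)]
4. N_y = 10  [2·N = B+C = (2, 19)+(12, 1)]
   so N = (7, 10)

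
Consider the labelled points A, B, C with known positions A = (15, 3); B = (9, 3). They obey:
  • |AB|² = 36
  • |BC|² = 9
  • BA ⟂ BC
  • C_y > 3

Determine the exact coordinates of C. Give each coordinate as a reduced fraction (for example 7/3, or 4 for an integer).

1. C_x = 9  [[BA ⟂ BC ⇒ 6x-54=0] ∩ [|C−(9, 3)|²=9]]
2. C_y = 6  [[BA ⟂ BC ⇒ 6x-54=0] ∩ [|C−(9, 3)|²=9]]
   so C = (9, 6)

C = (9, 6)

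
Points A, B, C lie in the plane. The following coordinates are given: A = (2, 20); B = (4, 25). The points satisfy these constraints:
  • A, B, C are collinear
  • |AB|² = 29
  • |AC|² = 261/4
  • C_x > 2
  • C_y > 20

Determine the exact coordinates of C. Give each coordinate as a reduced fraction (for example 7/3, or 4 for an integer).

C = (5, 55/2)

1. C_x = 5  [[A, B, C are collinear ⇒ -5x+2y-30=0] ∩ [|C−(2, 20)|²=261/4]]
2. C_y = 55/2  [[A, B, C are collinear ⇒ -5x+2y-30=0] ∩ [|C−(2, 20)|²=261/4]]
   so C = (5, 55/2)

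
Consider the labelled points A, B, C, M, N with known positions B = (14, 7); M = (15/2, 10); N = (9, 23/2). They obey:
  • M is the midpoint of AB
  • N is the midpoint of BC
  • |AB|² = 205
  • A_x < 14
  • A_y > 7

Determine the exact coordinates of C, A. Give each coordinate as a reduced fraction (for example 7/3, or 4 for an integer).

C = (4, 16)
A = (1, 13)

1. A_x = 1  [A = 2·M−B = 2·(15/2, 10)−(14, 7)]
2. A_y = 13  [A = 2·M−B = 2·(15/2, 10)−(14, 7)]
   so A = (1, 13)
3. C_x = 4  [C = 2·N−B = 2·(9, 23/2)−(14, 7)]
4. C_y = 16  [C = 2·N−B = 2·(9, 23/2)−(14, 7)]
   so C = (4, 16)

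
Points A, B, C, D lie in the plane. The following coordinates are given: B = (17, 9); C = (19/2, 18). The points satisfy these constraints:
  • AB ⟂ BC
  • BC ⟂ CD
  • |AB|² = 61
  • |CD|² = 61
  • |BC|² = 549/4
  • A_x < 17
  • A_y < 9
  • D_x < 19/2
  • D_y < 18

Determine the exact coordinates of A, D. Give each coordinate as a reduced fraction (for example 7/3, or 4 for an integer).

1. A_x = 11  [[AB ⟂ BC ⇒ 15/2x-9y-93/2=0] ∩ [|A−(17, 9)|²=61]]
2. A_y = 4  [[AB ⟂ BC ⇒ 15/2x-9y-93/2=0] ∩ [|A−(17, 9)|²=61]]
   so A = (11, 4)
3. D_x = 7/2  [[BC ⟂ CD ⇒ -15/2x+9y-363/4=0] ∩ [|D−(19/2, 18)|²=61]]
4. D_y = 13  [[BC ⟂ CD ⇒ -15/2x+9y-363/4=0] ∩ [|D−(19/2, 18)|²=61]]
   so D = (7/2, 13)

A = (11, 4)
D = (7/2, 13)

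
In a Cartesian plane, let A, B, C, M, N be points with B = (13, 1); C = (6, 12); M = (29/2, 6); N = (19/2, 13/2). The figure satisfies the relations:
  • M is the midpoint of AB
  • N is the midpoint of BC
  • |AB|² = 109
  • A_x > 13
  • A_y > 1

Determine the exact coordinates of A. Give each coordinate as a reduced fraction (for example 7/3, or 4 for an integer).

1. A_x = 16  [A = 2·M−B = 2·(29/2, 6)−(13, 1)]
2. A_y = 11  [A = 2·M−B = 2·(29/2, 6)−(13, 1)]
   so A = (16, 11)

A = (16, 11)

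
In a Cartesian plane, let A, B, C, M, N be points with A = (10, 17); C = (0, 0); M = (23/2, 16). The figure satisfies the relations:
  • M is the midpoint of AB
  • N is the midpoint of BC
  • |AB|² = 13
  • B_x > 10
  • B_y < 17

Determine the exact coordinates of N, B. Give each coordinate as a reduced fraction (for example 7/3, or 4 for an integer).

N = (13/2, 15/2)
B = (13, 15)

1. B_x = 13  [B = 2·M−A = 2·(23/2, 16)−(10, 17)]
2. B_y = 15  [B = 2·M−A = 2·(23/2, 16)−(10, 17)]
   so B = (13, 15)
3. N_x = 13/2  [2·N = B+C = (13, 15)+(0, 0)]
4. N_y = 15/2  [2·N = B+C = (13, 15)+(0, 0)]
   so N = (13/2, 15/2)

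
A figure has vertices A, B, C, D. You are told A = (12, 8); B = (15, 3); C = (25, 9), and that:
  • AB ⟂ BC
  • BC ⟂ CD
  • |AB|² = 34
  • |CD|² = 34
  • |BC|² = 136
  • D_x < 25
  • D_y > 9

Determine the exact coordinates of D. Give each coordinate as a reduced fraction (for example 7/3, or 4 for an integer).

D = (22, 14)

1. D_x = 22  [[BC ⟂ CD ⇒ 10x+6y-304=0] ∩ [|D−(25, 9)|²=34]]
2. D_y = 14  [[BC ⟂ CD ⇒ 10x+6y-304=0] ∩ [|D−(25, 9)|²=34]]
   so D = (22, 14)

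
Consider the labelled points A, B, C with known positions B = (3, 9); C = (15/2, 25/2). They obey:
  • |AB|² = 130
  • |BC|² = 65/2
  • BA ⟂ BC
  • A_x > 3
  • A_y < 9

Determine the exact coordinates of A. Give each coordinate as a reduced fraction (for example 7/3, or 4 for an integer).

A = (10, 0)

1. A_x = 10  [[BA ⟂ BC ⇒ 9/2x+7/2y-45=0] ∩ [|A−(3, 9)|²=130]]
2. A_y = 0  [[BA ⟂ BC ⇒ 9/2x+7/2y-45=0] ∩ [|A−(3, 9)|²=130]]
   so A = (10, 0)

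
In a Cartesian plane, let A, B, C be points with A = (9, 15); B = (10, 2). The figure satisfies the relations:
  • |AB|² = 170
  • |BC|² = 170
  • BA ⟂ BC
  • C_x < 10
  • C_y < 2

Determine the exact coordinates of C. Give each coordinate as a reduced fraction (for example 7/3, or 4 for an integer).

1. C_x = -3  [[BA ⟂ BC ⇒ -1x+13y-16=0] ∩ [|C−(10, 2)|²=170]]
2. C_y = 1  [[BA ⟂ BC ⇒ -1x+13y-16=0] ∩ [|C−(10, 2)|²=170]]
   so C = (-3, 1)

C = (-3, 1)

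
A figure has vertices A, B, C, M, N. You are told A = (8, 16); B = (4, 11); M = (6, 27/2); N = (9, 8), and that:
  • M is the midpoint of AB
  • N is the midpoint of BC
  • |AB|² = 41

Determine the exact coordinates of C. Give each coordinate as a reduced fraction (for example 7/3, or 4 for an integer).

1. C_x = 14  [C = 2·N−B = 2·(9, 8)−(4, 11)]
2. C_y = 5  [C = 2·N−B = 2·(9, 8)−(4, 11)]
   so C = (14, 5)

C = (14, 5)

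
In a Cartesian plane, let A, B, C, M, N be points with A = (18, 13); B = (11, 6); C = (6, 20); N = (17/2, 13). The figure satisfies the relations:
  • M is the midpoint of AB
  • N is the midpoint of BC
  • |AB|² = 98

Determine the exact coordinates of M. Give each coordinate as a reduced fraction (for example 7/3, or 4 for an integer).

1. M_x = 29/2  [2·M = A+B = (18, 13)+(11, 6)]
2. M_y = 19/2  [2·M = A+B = (18, 13)+(11, 6)]
   so M = (29/2, 19/2)

M = (29/2, 19/2)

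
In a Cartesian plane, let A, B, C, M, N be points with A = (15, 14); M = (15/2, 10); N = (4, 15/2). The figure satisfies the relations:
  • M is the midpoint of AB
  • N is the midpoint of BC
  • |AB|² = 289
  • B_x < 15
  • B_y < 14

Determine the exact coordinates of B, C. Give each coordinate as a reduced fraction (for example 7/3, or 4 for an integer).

1. B_x = 0  [B = 2·M−A = 2·(15/2, 10)−(15, 14)]
2. B_y = 6  [B = 2·M−A = 2·(15/2, 10)−(15, 14)]
   so B = (0, 6)
3. C_x = 8  [C = 2·N−B = 2·(4, 15/2)−(0, 6)]
4. C_y = 9  [C = 2·N−B = 2·(4, 15/2)−(0, 6)]
   so C = (8, 9)

B = (0, 6)
C = (8, 9)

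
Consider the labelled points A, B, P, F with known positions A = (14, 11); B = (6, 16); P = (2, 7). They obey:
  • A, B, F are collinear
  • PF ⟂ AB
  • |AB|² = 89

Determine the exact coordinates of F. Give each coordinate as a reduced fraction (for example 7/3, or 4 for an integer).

1. F_x = 638/89  [[A, B, F are collinear ⇒ -5x-8y+158=0] ∩ [PF ⟂ AB ⇒ -8x+5y-19=0]]
2. F_y = 1359/89  [[A, B, F are collinear ⇒ -5x-8y+158=0] ∩ [PF ⟂ AB ⇒ -8x+5y-19=0]]
   so F = (638/89, 1359/89)

F = (638/89, 1359/89)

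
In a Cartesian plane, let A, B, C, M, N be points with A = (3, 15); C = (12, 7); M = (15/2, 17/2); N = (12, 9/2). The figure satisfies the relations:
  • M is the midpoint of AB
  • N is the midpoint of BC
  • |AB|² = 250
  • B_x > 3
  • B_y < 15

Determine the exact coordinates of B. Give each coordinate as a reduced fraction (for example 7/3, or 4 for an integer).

B = (12, 2)

1. B_x = 12  [B = 2·M−A = 2·(15/2, 17/2)−(3, 15)]
2. B_y = 2  [B = 2·M−A = 2·(15/2, 17/2)−(3, 15)]
   so B = (12, 2)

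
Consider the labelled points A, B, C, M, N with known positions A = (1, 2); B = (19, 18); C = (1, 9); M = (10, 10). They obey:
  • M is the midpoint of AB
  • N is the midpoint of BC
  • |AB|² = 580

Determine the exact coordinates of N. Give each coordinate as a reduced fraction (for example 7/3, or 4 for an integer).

N = (10, 27/2)

1. N_x = 10  [2·N = B+C = (19, 18)+(1, 9)]
2. N_y = 27/2  [2·N = B+C = (19, 18)+(1, 9)]
   so N = (10, 27/2)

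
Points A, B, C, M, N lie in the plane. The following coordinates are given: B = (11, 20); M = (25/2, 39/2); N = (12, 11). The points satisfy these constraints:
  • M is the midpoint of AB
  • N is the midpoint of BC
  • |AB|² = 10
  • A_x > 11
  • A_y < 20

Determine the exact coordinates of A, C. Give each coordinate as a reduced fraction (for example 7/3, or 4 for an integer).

A = (14, 19)
C = (13, 2)

1. A_x = 14  [A = 2·M−B = 2·(25/2, 39/2)−(11, 20)]
2. A_y = 19  [A = 2·M−B = 2·(25/2, 39/2)−(11, 20)]
   so A = (14, 19)
3. C_x = 13  [C = 2·N−B = 2·(12, 11)−(11, 20)]
4. C_y = 2  [C = 2·N−B = 2·(12, 11)−(11, 20)]
   so C = (13, 2)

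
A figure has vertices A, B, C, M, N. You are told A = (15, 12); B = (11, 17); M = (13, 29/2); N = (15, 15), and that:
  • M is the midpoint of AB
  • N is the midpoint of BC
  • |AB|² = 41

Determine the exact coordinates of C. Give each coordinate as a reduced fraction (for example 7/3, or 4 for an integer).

1. C_x = 19  [C = 2·N−B = 2·(15, 15)−(11, 17)]
2. C_y = 13  [C = 2·N−B = 2·(15, 15)−(11, 17)]
   so C = (19, 13)

C = (19, 13)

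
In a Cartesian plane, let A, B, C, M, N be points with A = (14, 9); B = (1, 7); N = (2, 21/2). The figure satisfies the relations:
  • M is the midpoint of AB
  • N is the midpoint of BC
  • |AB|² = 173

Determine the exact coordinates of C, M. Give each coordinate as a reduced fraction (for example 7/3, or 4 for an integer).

C = (3, 14)
M = (15/2, 8)

1. M_x = 15/2  [2·M = A+B = (14, 9)+(1, 7)]
2. M_y = 8  [2·M = A+B = (14, 9)+(1, 7)]
   so M = (15/2, 8)
3. C_x = 3  [C = 2·N−B = 2·(2, 21/2)−(1, 7)]
4. C_y = 14  [C = 2·N−B = 2·(2, 21/2)−(1, 7)]
   so C = (3, 14)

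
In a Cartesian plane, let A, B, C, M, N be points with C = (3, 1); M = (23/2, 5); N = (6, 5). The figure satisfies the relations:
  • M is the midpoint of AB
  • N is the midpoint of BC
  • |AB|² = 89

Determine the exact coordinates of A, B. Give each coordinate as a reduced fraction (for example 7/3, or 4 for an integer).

1. B_x = 9  [B = 2·N−C = 2·(6, 5)−(3, 1)]
2. B_y = 9  [B = 2·N−C = 2·(6, 5)−(3, 1)]
   so B = (9, 9)
3. A_x = 14  [A = 2·M−B = 2·(23/2, 5)−(9, 9)]
4. A_y = 1  [A = 2·M−B = 2·(23/2, 5)−(9, 9)]
   so A = (14, 1)

A = (14, 1)
B = (9, 9)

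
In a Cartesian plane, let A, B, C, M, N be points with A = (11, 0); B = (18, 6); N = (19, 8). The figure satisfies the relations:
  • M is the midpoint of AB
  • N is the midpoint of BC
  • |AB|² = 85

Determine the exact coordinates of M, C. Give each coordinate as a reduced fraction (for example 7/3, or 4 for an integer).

M = (29/2, 3)
C = (20, 10)

1. M_x = 29/2  [2·M = A+B = (11, 0)+(18, 6)]
2. M_y = 3  [2·M = A+B = (11, 0)+(18, 6)]
   so M = (29/2, 3)
3. C_x = 20  [C = 2·N−B = 2·(19, 8)−(18, 6)]
4. C_y = 10  [C = 2·N−B = 2·(19, 8)−(18, 6)]
   so C = (20, 10)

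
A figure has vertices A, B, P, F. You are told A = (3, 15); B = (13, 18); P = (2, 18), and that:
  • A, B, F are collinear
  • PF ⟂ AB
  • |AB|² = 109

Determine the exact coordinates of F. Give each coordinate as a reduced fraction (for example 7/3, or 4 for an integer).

1. F_x = 317/109  [[A, B, F are collinear ⇒ -3x+10y-141=0] ∩ [PF ⟂ AB ⇒ 10x+3y-74=0]]
2. F_y = 1632/109  [[A, B, F are collinear ⇒ -3x+10y-141=0] ∩ [PF ⟂ AB ⇒ 10x+3y-74=0]]
   so F = (317/109, 1632/109)

F = (317/109, 1632/109)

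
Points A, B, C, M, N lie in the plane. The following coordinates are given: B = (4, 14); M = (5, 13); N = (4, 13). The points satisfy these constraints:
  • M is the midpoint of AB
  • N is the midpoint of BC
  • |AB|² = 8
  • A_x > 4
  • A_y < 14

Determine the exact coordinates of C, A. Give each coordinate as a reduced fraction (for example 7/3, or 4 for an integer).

C = (4, 12)
A = (6, 12)

1. A_x = 6  [A = 2·M−B = 2·(5, 13)−(4, 14)]
2. A_y = 12  [A = 2·M−B = 2·(5, 13)−(4, 14)]
   so A = (6, 12)
3. C_x = 4  [C = 2·N−B = 2·(4, 13)−(4, 14)]
4. C_y = 12  [C = 2·N−B = 2·(4, 13)−(4, 14)]
   so C = (4, 12)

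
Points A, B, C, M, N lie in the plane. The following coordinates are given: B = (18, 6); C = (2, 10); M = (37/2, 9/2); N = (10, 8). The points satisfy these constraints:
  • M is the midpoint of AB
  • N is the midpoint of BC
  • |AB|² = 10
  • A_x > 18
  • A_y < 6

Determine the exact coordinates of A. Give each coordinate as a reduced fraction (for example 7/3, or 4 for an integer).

A = (19, 3)

1. A_x = 19  [A = 2·M−B = 2·(37/2, 9/2)−(18, 6)]
2. A_y = 3  [A = 2·M−B = 2·(37/2, 9/2)−(18, 6)]
   so A = (19, 3)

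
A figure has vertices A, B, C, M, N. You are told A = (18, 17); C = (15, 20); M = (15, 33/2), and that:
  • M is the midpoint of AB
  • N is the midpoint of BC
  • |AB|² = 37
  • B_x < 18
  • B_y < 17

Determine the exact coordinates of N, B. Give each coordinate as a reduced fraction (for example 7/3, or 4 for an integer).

1. B_x = 12  [B = 2·M−A = 2·(15, 33/2)−(18, 17)]
2. B_y = 16  [B = 2·M−A = 2·(15, 33/2)−(18, 17)]
   so B = (12, 16)
3. N_x = 27/2  [2·N = B+C = (12, 16)+(15, 20)]
4. N_y = 18  [2·N = B+C = (12, 16)+(15, 20)]
   so N = (27/2, 18)

N = (27/2, 18)
B = (12, 16)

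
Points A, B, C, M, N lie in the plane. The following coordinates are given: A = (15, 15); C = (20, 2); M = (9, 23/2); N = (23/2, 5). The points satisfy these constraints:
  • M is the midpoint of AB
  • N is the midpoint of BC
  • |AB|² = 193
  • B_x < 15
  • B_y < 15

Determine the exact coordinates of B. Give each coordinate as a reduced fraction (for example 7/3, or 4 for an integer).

B = (3, 8)

1. B_x = 3  [B = 2·M−A = 2·(9, 23/2)−(15, 15)]
2. B_y = 8  [B = 2·M−A = 2·(9, 23/2)−(15, 15)]
   so B = (3, 8)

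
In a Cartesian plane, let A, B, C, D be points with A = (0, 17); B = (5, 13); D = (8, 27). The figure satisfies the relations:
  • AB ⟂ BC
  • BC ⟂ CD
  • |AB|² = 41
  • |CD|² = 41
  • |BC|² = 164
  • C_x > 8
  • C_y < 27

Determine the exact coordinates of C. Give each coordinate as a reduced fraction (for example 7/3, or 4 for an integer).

1. C_x = 13  [[AB ⟂ BC ⇒ 5x-4y+27=0] ∩ [|C−(8, 27)|²=41]]
2. C_y = 23  [[AB ⟂ BC ⇒ 5x-4y+27=0] ∩ [|C−(8, 27)|²=41]]
   so C = (13, 23)

C = (13, 23)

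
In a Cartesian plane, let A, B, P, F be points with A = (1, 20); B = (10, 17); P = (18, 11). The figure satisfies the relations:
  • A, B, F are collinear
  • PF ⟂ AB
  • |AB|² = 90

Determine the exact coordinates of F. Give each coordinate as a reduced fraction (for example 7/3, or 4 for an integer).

F = (19, 14)

1. F_x = 19  [[A, B, F are collinear ⇒ 3x+9y-183=0] ∩ [PF ⟂ AB ⇒ 9x-3y-129=0]]
2. F_y = 14  [[A, B, F are collinear ⇒ 3x+9y-183=0] ∩ [PF ⟂ AB ⇒ 9x-3y-129=0]]
   so F = (19, 14)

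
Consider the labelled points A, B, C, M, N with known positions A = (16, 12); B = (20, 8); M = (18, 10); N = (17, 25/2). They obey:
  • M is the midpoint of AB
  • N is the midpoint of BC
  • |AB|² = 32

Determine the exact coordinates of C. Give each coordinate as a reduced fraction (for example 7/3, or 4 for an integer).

C = (14, 17)

1. C_x = 14  [C = 2·N−B = 2·(17, 25/2)−(20, 8)]
2. C_y = 17  [C = 2·N−B = 2·(17, 25/2)−(20, 8)]
   so C = (14, 17)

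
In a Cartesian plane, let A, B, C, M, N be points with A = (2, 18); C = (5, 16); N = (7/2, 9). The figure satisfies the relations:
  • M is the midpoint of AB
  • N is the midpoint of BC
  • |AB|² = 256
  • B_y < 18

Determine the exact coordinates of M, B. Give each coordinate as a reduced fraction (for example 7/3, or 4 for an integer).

1. B_x = 2  [B = 2·N−C = 2·(7/2, 9)−(5, 16)]
2. B_y = 2  [B = 2·N−C = 2·(7/2, 9)−(5, 16)]
   so B = (2, 2)
3. M_x = 2  [2·M = A+B = (2, 18)+(2, 2)]
4. M_y = 10  [2·M = A+B = (2, 18)+(2, 2)]
   so M = (2, 10)

M = (2, 10)
B = (2, 2)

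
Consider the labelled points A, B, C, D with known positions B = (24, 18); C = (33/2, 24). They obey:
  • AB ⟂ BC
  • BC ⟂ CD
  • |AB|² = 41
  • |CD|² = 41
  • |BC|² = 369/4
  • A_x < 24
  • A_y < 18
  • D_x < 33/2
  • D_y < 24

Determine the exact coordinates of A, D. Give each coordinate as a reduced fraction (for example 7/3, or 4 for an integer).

1. A_x = 20  [[AB ⟂ BC ⇒ 15/2x-6y-72=0] ∩ [|A−(24, 18)|²=41]]
2. A_y = 13  [[AB ⟂ BC ⇒ 15/2x-6y-72=0] ∩ [|A−(24, 18)|²=41]]
   so A = (20, 13)
3. D_x = 25/2  [[BC ⟂ CD ⇒ -15/2x+6y-81/4=0] ∩ [|D−(33/2, 24)|²=41]]
4. D_y = 19  [[BC ⟂ CD ⇒ -15/2x+6y-81/4=0] ∩ [|D−(33/2, 24)|²=41]]
   so D = (25/2, 19)

A = (20, 13)
D = (25/2, 19)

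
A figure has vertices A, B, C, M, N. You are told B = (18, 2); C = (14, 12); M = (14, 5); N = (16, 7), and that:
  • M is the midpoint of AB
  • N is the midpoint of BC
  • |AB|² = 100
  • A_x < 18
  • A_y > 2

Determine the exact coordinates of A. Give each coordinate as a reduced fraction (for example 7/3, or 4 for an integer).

1. A_x = 10  [A = 2·M−B = 2·(14, 5)−(18, 2)]
2. A_y = 8  [A = 2·M−B = 2·(14, 5)−(18, 2)]
   so A = (10, 8)

A = (10, 8)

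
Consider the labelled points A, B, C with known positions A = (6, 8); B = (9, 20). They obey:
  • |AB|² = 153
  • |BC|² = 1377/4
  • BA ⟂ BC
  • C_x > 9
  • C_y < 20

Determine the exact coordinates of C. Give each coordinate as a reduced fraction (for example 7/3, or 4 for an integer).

C = (27, 31/2)

1. C_x = 27  [[BA ⟂ BC ⇒ -3x-12y+267=0] ∩ [|C−(9, 20)|²=1377/4]]
2. C_y = 31/2  [[BA ⟂ BC ⇒ -3x-12y+267=0] ∩ [|C−(9, 20)|²=1377/4]]
   so C = (27, 31/2)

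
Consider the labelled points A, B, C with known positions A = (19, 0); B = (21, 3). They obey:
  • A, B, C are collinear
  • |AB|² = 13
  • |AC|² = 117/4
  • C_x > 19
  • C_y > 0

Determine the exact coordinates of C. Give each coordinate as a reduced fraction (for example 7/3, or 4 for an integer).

1. C_x = 22  [[A, B, C are collinear ⇒ -3x+2y+57=0] ∩ [|C−(19, 0)|²=117/4]]
2. C_y = 9/2  [[A, B, C are collinear ⇒ -3x+2y+57=0] ∩ [|C−(19, 0)|²=117/4]]
   so C = (22, 9/2)

C = (22, 9/2)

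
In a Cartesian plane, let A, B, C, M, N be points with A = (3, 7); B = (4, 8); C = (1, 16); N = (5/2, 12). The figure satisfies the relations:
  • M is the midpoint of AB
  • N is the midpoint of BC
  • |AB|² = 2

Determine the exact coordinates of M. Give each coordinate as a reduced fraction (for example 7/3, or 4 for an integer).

M = (7/2, 15/2)

1. M_x = 7/2  [2·M = A+B = (3, 7)+(4, 8)]
2. M_y = 15/2  [2·M = A+B = (3, 7)+(4, 8)]
   so M = (7/2, 15/2)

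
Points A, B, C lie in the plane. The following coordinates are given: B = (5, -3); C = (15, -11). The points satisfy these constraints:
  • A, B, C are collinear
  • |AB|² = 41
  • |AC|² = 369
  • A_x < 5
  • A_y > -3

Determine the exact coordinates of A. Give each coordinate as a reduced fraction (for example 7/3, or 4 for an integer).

A = (0, 1)

1. A_x = 0  [[A, B, C are collinear ⇒ 8x+10y-10=0] ∩ [|A−(5, -3)|²=41]]
2. A_y = 1  [[A, B, C are collinear ⇒ 8x+10y-10=0] ∩ [|A−(5, -3)|²=41]]
   so A = (0, 1)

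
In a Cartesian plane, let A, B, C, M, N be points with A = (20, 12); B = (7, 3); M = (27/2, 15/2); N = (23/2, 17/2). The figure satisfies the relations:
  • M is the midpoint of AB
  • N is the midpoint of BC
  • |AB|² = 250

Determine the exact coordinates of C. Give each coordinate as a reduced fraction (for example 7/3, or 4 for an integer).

1. C_x = 16  [C = 2·N−B = 2·(23/2, 17/2)−(7, 3)]
2. C_y = 14  [C = 2·N−B = 2·(23/2, 17/2)−(7, 3)]
   so C = (16, 14)

C = (16, 14)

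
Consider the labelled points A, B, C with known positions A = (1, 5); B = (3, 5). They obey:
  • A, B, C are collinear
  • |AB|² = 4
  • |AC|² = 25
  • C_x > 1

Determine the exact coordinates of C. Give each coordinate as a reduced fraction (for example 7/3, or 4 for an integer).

1. C_x = 6  [[A, B, C are collinear ⇒ 2y-10=0] ∩ [|C−(1, 5)|²=25]]
2. C_y = 5  [[A, B, C are collinear ⇒ 2y-10=0] ∩ [|C−(1, 5)|²=25]]
   so C = (6, 5)

C = (6, 5)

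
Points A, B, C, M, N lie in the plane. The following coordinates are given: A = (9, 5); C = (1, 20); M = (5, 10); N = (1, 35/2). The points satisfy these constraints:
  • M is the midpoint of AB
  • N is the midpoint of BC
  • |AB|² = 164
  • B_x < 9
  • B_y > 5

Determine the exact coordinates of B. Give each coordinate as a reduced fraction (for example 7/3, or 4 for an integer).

1. B_x = 1  [B = 2·M−A = 2·(5, 10)−(9, 5)]
2. B_y = 15  [B = 2·M−A = 2·(5, 10)−(9, 5)]
   so B = (1, 15)

B = (1, 15)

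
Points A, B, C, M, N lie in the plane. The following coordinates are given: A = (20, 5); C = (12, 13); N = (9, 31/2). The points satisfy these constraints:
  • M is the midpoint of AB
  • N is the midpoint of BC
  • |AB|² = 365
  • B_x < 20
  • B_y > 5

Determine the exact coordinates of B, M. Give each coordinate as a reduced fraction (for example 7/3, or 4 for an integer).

1. B_x = 6  [B = 2·N−C = 2·(9, 31/2)−(12, 13)]
2. B_y = 18  [B = 2·N−C = 2·(9, 31/2)−(12, 13)]
   so B = (6, 18)
3. M_x = 13  [2·M = A+B = (20, 5)+(6, 18)]
4. M_y = 23/2  [2·M = A+B = (20, 5)+(6, 18)]
   so M = (13, 23/2)

B = (6, 18)
M = (13, 23/2)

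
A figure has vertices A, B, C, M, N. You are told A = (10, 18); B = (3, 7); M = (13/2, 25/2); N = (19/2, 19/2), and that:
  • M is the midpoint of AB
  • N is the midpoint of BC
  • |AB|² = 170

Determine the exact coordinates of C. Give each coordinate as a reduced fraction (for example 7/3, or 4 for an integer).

C = (16, 12)

1. C_x = 16  [C = 2·N−B = 2·(19/2, 19/2)−(3, 7)]
2. C_y = 12  [C = 2·N−B = 2·(19/2, 19/2)−(3, 7)]
   so C = (16, 12)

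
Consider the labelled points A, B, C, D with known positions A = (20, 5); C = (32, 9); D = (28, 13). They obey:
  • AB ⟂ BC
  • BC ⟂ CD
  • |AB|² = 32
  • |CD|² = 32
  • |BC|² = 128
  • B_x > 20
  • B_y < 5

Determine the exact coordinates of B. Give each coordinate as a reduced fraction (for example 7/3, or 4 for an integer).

B = (24, 1)

1. B_x = 24  [[BC ⟂ CD ⇒ 4x-4y-92=0] ∩ [|B−(20, 5)|²=32]]
2. B_y = 1  [[BC ⟂ CD ⇒ 4x-4y-92=0] ∩ [|B−(20, 5)|²=32]]
   so B = (24, 1)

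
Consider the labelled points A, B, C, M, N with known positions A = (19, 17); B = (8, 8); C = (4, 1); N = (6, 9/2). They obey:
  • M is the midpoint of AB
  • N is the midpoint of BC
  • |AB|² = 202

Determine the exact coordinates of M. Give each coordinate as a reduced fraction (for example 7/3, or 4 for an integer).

1. M_x = 27/2  [2·M = A+B = (19, 17)+(8, 8)]
2. M_y = 25/2  [2·M = A+B = (19, 17)+(8, 8)]
   so M = (27/2, 25/2)

M = (27/2, 25/2)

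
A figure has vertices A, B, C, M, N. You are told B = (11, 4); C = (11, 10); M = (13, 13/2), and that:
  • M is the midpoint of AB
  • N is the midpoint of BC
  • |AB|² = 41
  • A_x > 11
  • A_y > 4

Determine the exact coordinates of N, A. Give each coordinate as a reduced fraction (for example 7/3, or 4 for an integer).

1. A_x = 15  [A = 2·M−B = 2·(13, 13/2)−(11, 4)]
2. A_y = 9  [A = 2·M−B = 2·(13, 13/2)−(11, 4)]
   so A = (15, 9)
3. N_x = 11  [2·N = B+C = (11, 4)+(11, 10)]
4. N_y = 7  [2·N = B+C = (11, 4)+(11, 10)]
   so N = (11, 7)

N = (11, 7)
A = (15, 9)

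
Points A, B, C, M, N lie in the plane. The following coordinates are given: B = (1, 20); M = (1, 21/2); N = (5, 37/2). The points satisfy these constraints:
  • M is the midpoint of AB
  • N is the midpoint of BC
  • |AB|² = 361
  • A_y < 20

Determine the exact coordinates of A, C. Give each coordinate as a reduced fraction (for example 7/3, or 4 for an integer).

1. A_x = 1  [A = 2·M−B = 2·(1, 21/2)−(1, 20)]
2. A_y = 1  [A = 2·M−B = 2·(1, 21/2)−(1, 20)]
   so A = (1, 1)
3. C_x = 9  [C = 2·N−B = 2·(5, 37/2)−(1, 20)]
4. C_y = 17  [C = 2·N−B = 2·(5, 37/2)−(1, 20)]
   so C = (9, 17)

A = (1, 1)
C = (9, 17)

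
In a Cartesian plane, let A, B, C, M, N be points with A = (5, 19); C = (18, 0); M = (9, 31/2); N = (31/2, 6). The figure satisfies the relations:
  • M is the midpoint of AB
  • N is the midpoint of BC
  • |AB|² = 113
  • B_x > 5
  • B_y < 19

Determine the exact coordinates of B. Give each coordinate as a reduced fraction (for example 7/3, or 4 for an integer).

B = (13, 12)

1. B_x = 13  [B = 2·M−A = 2·(9, 31/2)−(5, 19)]
2. B_y = 12  [B = 2·M−A = 2·(9, 31/2)−(5, 19)]
   so B = (13, 12)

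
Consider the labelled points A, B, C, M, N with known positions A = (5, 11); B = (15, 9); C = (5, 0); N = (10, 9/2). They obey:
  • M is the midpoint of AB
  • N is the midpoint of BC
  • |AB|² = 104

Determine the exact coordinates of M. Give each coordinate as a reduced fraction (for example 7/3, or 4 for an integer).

M = (10, 10)

1. M_x = 10  [2·M = A+B = (5, 11)+(15, 9)]
2. M_y = 10  [2·M = A+B = (5, 11)+(15, 9)]
   so M = (10, 10)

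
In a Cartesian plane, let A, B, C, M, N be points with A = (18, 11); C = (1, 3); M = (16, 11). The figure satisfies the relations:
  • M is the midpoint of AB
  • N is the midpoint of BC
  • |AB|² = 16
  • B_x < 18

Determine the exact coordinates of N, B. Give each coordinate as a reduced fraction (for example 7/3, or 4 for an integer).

1. B_x = 14  [B = 2·M−A = 2·(16, 11)−(18, 11)]
2. B_y = 11  [B = 2·M−A = 2·(16, 11)−(18, 11)]
   so B = (14, 11)
3. N_x = 15/2  [2·N = B+C = (14, 11)+(1, 3)]
4. N_y = 7  [2·N = B+C = (14, 11)+(1, 3)]
   so N = (15/2, 7)

N = (15/2, 7)
B = (14, 11)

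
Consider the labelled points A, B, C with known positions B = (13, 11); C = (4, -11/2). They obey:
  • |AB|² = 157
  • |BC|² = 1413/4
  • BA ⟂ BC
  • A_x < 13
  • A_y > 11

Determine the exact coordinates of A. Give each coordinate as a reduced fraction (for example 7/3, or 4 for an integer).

A = (2, 17)

1. A_x = 2  [[BA ⟂ BC ⇒ -9x-33/2y+597/2=0] ∩ [|A−(13, 11)|²=157]]
2. A_y = 17  [[BA ⟂ BC ⇒ -9x-33/2y+597/2=0] ∩ [|A−(13, 11)|²=157]]
   so A = (2, 17)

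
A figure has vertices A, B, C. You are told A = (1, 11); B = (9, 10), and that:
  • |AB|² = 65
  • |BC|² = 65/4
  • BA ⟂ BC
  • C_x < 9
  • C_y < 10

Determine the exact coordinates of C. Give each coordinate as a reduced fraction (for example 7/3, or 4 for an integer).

C = (17/2, 6)

1. C_x = 17/2  [[BA ⟂ BC ⇒ -8x+1y+62=0] ∩ [|C−(9, 10)|²=65/4]]
2. C_y = 6  [[BA ⟂ BC ⇒ -8x+1y+62=0] ∩ [|C−(9, 10)|²=65/4]]
   so C = (17/2, 6)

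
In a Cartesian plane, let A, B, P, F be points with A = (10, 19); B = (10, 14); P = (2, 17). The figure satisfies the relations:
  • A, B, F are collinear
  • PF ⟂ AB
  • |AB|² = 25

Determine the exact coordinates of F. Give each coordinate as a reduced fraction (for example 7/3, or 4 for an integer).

F = (10, 17)

1. F_x = 10  [[A, B, F are collinear ⇒ 5x-50=0] ∩ [PF ⟂ AB ⇒ -5y+85=0]]
2. F_y = 17  [[A, B, F are collinear ⇒ 5x-50=0] ∩ [PF ⟂ AB ⇒ -5y+85=0]]
   so F = (10, 17)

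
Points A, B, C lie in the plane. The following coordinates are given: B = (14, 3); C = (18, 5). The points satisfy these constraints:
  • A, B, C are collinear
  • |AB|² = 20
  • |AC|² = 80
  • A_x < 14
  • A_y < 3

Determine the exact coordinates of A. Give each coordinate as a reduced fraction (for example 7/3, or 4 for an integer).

A = (10, 1)

1. A_x = 10  [[A, B, C are collinear ⇒ -2x+4y+16=0] ∩ [|A−(14, 3)|²=20]]
2. A_y = 1  [[A, B, C are collinear ⇒ -2x+4y+16=0] ∩ [|A−(14, 3)|²=20]]
   so A = (10, 1)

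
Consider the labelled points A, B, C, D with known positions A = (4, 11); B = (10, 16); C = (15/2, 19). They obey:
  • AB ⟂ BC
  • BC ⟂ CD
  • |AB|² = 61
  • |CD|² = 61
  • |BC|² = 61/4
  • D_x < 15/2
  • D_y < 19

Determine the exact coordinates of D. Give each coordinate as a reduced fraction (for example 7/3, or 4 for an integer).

1. D_x = 3/2  [[BC ⟂ CD ⇒ -5/2x+3y-153/4=0] ∩ [|D−(15/2, 19)|²=61]]
2. D_y = 14  [[BC ⟂ CD ⇒ -5/2x+3y-153/4=0] ∩ [|D−(15/2, 19)|²=61]]
   so D = (3/2, 14)

D = (3/2, 14)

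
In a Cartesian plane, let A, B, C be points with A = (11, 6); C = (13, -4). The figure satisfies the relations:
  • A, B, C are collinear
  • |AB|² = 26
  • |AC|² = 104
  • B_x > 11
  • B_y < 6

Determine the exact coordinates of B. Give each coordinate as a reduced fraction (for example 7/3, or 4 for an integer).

B = (12, 1)

1. B_x = 12  [[A, B, C are collinear ⇒ -10x-2y+122=0] ∩ [|B−(11, 6)|²=26]]
2. B_y = 1  [[A, B, C are collinear ⇒ -10x-2y+122=0] ∩ [|B−(11, 6)|²=26]]
   so B = (12, 1)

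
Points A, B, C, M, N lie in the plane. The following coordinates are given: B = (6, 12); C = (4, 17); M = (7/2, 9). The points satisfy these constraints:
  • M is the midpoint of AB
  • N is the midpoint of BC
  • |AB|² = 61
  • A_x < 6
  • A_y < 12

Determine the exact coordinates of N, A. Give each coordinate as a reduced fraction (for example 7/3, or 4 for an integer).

1. A_x = 1  [A = 2·M−B = 2·(7/2, 9)−(6, 12)]
2. A_y = 6  [A = 2·M−B = 2·(7/2, 9)−(6, 12)]
   so A = (1, 6)
3. N_x = 5  [2·N = B+C = (6, 12)+(4, 17)]
4. N_y = 29/2  [2·N = B+C = (6, 12)+(4, 17)]
   so N = (5, 29/2)

N = (5, 29/2)
A = (1, 6)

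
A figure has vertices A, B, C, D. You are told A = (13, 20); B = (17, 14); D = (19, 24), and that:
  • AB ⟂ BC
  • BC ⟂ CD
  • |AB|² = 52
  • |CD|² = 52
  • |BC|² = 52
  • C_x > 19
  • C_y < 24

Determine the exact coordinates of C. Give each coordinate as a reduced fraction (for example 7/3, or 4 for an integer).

1. C_x = 23  [[AB ⟂ BC ⇒ 4x-6y+16=0] ∩ [|C−(19, 24)|²=52]]
2. C_y = 18  [[AB ⟂ BC ⇒ 4x-6y+16=0] ∩ [|C−(19, 24)|²=52]]
   so C = (23, 18)

C = (23, 18)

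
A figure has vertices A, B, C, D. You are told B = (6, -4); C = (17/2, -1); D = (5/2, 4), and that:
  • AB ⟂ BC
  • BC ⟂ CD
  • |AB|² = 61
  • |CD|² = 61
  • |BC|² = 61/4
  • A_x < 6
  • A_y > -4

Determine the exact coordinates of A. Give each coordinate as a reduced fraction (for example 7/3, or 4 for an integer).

1. A_x = 0  [[AB ⟂ BC ⇒ -5/2x-3y+3=0] ∩ [|A−(6, -4)|²=61]]
2. A_y = 1  [[AB ⟂ BC ⇒ -5/2x-3y+3=0] ∩ [|A−(6, -4)|²=61]]
   so A = (0, 1)

A = (0, 1)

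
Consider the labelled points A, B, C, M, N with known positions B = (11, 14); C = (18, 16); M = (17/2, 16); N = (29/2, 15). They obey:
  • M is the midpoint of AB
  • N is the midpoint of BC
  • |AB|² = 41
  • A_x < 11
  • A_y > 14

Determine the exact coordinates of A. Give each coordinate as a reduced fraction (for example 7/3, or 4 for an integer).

A = (6, 18)

1. A_x = 6  [A = 2·M−B = 2·(17/2, 16)−(11, 14)]
2. A_y = 18  [A = 2·M−B = 2·(17/2, 16)−(11, 14)]
   so A = (6, 18)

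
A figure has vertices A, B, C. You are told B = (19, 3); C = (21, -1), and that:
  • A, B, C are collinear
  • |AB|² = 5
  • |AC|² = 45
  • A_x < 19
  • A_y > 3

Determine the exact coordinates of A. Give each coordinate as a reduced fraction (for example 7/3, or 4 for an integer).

1. A_x = 18  [[A, B, C are collinear ⇒ 4x+2y-82=0] ∩ [|A−(19, 3)|²=5]]
2. A_y = 5  [[A, B, C are collinear ⇒ 4x+2y-82=0] ∩ [|A−(19, 3)|²=5]]
   so A = (18, 5)

A = (18, 5)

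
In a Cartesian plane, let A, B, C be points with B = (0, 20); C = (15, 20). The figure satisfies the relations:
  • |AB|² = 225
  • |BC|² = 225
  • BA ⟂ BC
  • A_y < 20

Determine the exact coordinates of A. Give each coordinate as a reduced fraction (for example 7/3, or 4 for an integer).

1. A_x = 0  [[BA ⟂ BC ⇒ 15x=0] ∩ [|A−(0, 20)|²=225]]
2. A_y = 5  [[BA ⟂ BC ⇒ 15x=0] ∩ [|A−(0, 20)|²=225]]
   so A = (0, 5)

A = (0, 5)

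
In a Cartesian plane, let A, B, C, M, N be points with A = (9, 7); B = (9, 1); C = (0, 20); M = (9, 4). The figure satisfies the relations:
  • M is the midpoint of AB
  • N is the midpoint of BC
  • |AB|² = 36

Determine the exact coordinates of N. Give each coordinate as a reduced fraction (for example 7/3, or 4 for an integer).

1. N_x = 9/2  [2·N = B+C = (9, 1)+(0, 20)]
2. N_y = 21/2  [2·N = B+C = (9, 1)+(0, 20)]
   so N = (9/2, 21/2)

N = (9/2, 21/2)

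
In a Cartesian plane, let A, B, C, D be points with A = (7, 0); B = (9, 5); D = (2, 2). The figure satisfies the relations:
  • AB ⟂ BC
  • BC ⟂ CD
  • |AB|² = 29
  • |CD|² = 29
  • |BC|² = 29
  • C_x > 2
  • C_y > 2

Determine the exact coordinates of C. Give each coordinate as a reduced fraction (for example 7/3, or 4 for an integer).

C = (4, 7)

1. C_x = 4  [[AB ⟂ BC ⇒ 2x+5y-43=0] ∩ [|C−(2, 2)|²=29]]
2. C_y = 7  [[AB ⟂ BC ⇒ 2x+5y-43=0] ∩ [|C−(2, 2)|²=29]]
   so C = (4, 7)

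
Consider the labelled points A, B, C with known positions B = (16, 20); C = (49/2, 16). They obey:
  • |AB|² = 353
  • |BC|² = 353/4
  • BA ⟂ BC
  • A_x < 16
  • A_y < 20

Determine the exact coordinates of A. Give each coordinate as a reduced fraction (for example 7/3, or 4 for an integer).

1. A_x = 8  [[BA ⟂ BC ⇒ 17/2x-4y-56=0] ∩ [|A−(16, 20)|²=353]]
2. A_y = 3  [[BA ⟂ BC ⇒ 17/2x-4y-56=0] ∩ [|A−(16, 20)|²=353]]
   so A = (8, 3)

A = (8, 3)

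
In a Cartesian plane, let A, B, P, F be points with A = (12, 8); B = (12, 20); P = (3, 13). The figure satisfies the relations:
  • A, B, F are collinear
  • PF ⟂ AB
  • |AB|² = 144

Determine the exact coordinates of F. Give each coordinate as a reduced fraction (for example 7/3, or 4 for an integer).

F = (12, 13)

1. F_x = 12  [[A, B, F are collinear ⇒ -12x+144=0] ∩ [PF ⟂ AB ⇒ 12y-156=0]]
2. F_y = 13  [[A, B, F are collinear ⇒ -12x+144=0] ∩ [PF ⟂ AB ⇒ 12y-156=0]]
   so F = (12, 13)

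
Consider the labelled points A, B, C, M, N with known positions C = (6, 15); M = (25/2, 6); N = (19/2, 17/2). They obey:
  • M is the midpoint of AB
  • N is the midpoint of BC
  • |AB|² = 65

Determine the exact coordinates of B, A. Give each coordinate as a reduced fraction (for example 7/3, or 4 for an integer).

1. B_x = 13  [B = 2·N−C = 2·(19/2, 17/2)−(6, 15)]
2. B_y = 2  [B = 2·N−C = 2·(19/2, 17/2)−(6, 15)]
   so B = (13, 2)
3. A_x = 12  [A = 2·M−B = 2·(25/2, 6)−(13, 2)]
4. A_y = 10  [A = 2·M−B = 2·(25/2, 6)−(13, 2)]
   so A = (12, 10)

B = (13, 2)
A = (12, 10)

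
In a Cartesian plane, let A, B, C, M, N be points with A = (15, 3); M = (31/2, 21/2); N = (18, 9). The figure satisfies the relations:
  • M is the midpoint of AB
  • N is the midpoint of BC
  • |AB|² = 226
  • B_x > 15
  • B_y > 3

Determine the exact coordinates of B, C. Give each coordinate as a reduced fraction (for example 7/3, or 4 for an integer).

1. B_x = 16  [B = 2·M−A = 2·(31/2, 21/2)−(15, 3)]
2. B_y = 18  [B = 2·M−A = 2·(31/2, 21/2)−(15, 3)]
   so B = (16, 18)
3. C_x = 20  [C = 2·N−B = 2·(18, 9)−(16, 18)]
4. C_y = 0  [C = 2·N−B = 2·(18, 9)−(16, 18)]
   so C = (20, 0)

B = (16, 18)
C = (20, 0)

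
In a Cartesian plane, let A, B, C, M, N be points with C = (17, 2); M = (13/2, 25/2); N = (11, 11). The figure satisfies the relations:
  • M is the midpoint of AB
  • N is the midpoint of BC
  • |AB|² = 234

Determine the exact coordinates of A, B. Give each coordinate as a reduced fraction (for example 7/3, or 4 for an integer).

1. B_x = 5  [B = 2·N−C = 2·(11, 11)−(17, 2)]
2. B_y = 20  [B = 2·N−C = 2·(11, 11)−(17, 2)]
   so B = (5, 20)
3. A_x = 8  [A = 2·M−B = 2·(13/2, 25/2)−(5, 20)]
4. A_y = 5  [A = 2·M−B = 2·(13/2, 25/2)−(5, 20)]
   so A = (8, 5)

A = (8, 5)
B = (5, 20)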